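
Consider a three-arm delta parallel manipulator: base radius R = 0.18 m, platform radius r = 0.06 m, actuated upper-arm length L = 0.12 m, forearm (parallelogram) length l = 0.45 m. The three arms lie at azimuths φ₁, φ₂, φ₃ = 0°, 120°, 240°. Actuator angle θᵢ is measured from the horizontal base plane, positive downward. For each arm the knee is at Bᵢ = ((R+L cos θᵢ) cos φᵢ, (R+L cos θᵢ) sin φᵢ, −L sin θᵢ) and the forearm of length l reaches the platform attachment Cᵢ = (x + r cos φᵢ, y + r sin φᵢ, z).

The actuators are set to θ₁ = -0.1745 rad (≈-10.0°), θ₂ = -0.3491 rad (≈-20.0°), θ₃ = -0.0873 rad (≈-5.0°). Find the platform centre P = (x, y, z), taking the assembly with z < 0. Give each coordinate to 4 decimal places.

arm 1 at φ=0.0°: ρ1 = 0.2382;  centre 1 = (0.2382, 0.0000, 0.0208)
φ2=120.0°: virtual centre (-0.1164, 0.2016, 0.0410), radius l
arm 3 at φ=240.0°: ρ3 = 0.2395;  centre 3 = (-0.1198, -0.2075, 0.0105)
subtract pairs → two planes through P
linear system: -0.7091x+0.4032y = -0.0013−0.0404z; -0.7159x+-0.4149y = 0.0003−-0.0207z
det = 0.5828;  x = 0.0007+0.0144z,  y = -0.0020+-0.0749z
quadratic in z: (1.0058)z²+(-0.0482)z+(-0.1457)=0, √Δ=0.7671 → z ∈ {-0.3573, 0.4053}; z = -0.3573 (taking z<0)
x = -0.0045, y = 0.0248

(-0.0045, 0.0248, -0.3573)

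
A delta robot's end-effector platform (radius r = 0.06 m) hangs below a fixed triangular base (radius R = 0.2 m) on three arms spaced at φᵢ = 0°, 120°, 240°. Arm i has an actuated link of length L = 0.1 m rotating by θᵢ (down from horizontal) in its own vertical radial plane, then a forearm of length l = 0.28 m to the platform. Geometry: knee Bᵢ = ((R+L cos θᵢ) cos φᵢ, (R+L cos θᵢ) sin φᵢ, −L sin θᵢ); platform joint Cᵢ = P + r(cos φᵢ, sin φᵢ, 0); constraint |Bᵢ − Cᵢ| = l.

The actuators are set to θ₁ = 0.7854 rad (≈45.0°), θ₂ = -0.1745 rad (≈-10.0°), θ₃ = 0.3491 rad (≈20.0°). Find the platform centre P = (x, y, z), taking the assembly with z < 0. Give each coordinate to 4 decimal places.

φ1=0.0°: virtual centre (0.2107, 0.0000, -0.0707), radius l
φ2=120.0°: virtual centre (-0.1192, 0.2065, 0.0174), radius l
S3 = (0.2340·cos240.0°, 0.2340·sin240.0°, -0.0342) = (-0.1170, -0.2026, -0.0342)
|S₂|²−|S₁|² = 0.0078;  |S₃|²−|S₁|² = 0.0065
[-0.6599 0.4131 0.1761]·P = 0.0078;  [-0.6554 -0.4052 0.0730]·P = 0.0065
Cramer: x(z) = -0.0109+0.1887z;  y(z) = 0.0015-0.1250z
sphere 1 gives Az²+Bz+C=0 with A=1.0512, B=0.0574, C=-0.0243;  B²−4AC=0.1055;  roots -0.1818, 0.1272;  negative root z = -0.1818
x = -0.0452, y = 0.0242

(-0.0452, 0.0242, -0.1818)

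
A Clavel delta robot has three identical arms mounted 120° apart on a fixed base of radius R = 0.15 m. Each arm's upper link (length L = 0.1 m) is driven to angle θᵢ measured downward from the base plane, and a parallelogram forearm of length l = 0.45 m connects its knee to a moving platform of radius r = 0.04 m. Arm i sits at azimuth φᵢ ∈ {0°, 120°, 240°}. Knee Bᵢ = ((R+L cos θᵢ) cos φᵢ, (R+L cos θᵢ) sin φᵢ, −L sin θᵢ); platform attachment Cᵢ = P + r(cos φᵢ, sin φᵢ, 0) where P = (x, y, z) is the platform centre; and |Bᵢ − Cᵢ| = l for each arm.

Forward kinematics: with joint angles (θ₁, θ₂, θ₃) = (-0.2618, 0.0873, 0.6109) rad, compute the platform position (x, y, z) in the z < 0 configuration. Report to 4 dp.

(0.0807, 0.0638, -0.4014)

arm 1 at φ=0.0°: ρ1 = 0.2066;  O1 = (0.2066, 0.0000, 0.0259)
O2 = (0.2096·cos120.0°, 0.2096·sin120.0°, -0.0087) = (-0.1048, 0.1815, -0.0087)
φ3=240.0°: virtual centre (-0.0960, -0.1662, -0.0574), radius l
subtract pairs → two planes through P
linear system: -0.6228x+0.3631y = 0.0007−-0.0692z; -0.6051x+-0.3324y = -0.0032−-0.1665z
Cramer: x(z) = 0.0022-0.1956z;  y(z) = 0.0057-0.1449z
into |P−O₁|² = l²: 1.0592z² + 0.0265z + -0.1600 = 0;  Δ = 0.6788;  z = -0.4014 or 0.3764 → z<0 root = -0.4014
x = 0.0807, y = 0.0638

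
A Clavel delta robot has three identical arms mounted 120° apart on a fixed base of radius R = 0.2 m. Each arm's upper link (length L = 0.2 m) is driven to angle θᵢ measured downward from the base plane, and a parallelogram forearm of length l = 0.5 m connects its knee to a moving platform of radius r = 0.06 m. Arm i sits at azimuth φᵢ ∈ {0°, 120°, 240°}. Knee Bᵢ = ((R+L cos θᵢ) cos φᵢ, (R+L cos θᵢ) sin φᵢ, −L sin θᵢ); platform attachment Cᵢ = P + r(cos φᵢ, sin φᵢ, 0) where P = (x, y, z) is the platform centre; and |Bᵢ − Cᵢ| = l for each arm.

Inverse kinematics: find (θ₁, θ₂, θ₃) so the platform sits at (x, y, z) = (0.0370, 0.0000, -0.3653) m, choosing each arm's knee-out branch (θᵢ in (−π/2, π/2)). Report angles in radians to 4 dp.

θ₁ = -0.1745, θ₂ = 0.0874, θ₃ = 0.0874

arm 1 (φ=0.0°): x'=0.0370, y'=0.0000
  e−x'=0.1030;  (l²−L²−(e−x')²−y'²−z²)/2L = 0.1649
  γ=atan2(-0.3653,0.1030)=-1.2960;  ψ=arccos(0.4344)=1.1214;  θ1=γ+ψ≈-0.1745
arm 2 (φ=120.0°): x'=-0.0185, y'=-0.0320
  A=0.1585, B=-0.3653, C=(l²−L²−A²−y'²−z²)/(2L)=0.1260
  θ2 = atan2(B,A) + arccos(C/0.3982) = 0.0874
φ3=240.0° → target in arm frame (-0.0185, 0.0320)
  A=0.1585, B=-0.3653, C=(l²−L²−A²−y'²−z²)/(2L)=0.1260
  γ=atan2(-0.3653,0.1585)=-1.1614;  ψ=arccos(0.3165)=1.2488;  θ3=γ+ψ≈0.0874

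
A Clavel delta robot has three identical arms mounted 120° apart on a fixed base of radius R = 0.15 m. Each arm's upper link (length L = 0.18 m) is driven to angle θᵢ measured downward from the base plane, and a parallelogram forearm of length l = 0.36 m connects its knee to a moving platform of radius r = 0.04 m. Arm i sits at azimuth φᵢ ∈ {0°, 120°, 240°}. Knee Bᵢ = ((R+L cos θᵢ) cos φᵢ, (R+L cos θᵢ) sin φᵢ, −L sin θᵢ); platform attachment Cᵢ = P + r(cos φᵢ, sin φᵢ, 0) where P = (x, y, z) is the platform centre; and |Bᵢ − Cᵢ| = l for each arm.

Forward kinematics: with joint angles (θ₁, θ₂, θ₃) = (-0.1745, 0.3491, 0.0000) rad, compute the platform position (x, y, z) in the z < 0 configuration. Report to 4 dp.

(0.0331, -0.0305, -0.2218)

arm 1 at φ=0.0°: ρ1 = 0.2873;  centre 1 = (0.2873, 0.0000, 0.0313)
arm 2 at φ=120.0°: ρ2 = 0.2791;  centre 2 = (-0.1396, 0.2417, -0.0616)
arm 3 at φ=240.0°: ρ3 = 0.2900;  centre 3 = (-0.1450, -0.2511, 0.0000)
|centre ₂|²−|centre ₁|² = -0.0018;  |centre ₃|²−|centre ₁|² = 0.0006
[-0.8537 0.4835 -0.1856]·P = -0.0018;  [-0.8645 -0.5023 -0.0625]·P = 0.0006
Cramer: x(z) = 0.0007-0.1458z;  y(z) = -0.0024+0.1265z
sphere 1 gives Az²+Bz+C=0 with A=1.0373, B=0.0204, C=-0.0465;  B²−4AC=0.1934;  roots -0.2218, 0.2021;  negative root z = -0.2218
x = 0.0331, y = -0.0305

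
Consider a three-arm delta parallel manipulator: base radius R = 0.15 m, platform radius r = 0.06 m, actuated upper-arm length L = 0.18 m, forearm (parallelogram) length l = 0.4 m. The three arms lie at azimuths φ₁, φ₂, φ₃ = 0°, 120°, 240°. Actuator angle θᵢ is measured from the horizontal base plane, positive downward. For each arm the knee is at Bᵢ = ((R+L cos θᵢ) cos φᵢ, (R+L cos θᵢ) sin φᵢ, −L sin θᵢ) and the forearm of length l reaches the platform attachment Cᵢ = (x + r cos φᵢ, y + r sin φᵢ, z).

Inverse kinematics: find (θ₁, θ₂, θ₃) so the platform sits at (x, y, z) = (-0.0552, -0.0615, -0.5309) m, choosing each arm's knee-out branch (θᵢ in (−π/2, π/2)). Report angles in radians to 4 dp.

arm 1 (φ=0.0°): x'=-0.0552, y'=-0.0615
  A cos θ + B sin θ = C:  0.1452·cos θ + -0.5309·sin θ = -0.4976
  γ=atan2(-0.5309,0.1452)=-1.3038;  ψ=arccos(-0.9040)=2.6998;  θ1=γ+ψ≈1.3960
arm 2 (φ=120.0°): x'=-0.0257, y'=0.0786
  e−x'=0.1157;  (l²−L²−(e−x')²−y'²−z²)/2L = -0.4828
  √(A²+B²)=0.5434;  θ2 = -1.3563+2.6649 ≈ 1.3086
arm 3 (φ=240.0°): x'=0.0809, y'=-0.0171
  e−x'=0.0091;  (l²−L²−(e−x')²−y'²−z²)/2L = -0.4295
  √(A²+B²)=0.5310;  θ3 = -1.5536+2.5131 ≈ 0.9595

θ₁ = 1.3960, θ₂ = 1.3086, θ₃ = 0.9595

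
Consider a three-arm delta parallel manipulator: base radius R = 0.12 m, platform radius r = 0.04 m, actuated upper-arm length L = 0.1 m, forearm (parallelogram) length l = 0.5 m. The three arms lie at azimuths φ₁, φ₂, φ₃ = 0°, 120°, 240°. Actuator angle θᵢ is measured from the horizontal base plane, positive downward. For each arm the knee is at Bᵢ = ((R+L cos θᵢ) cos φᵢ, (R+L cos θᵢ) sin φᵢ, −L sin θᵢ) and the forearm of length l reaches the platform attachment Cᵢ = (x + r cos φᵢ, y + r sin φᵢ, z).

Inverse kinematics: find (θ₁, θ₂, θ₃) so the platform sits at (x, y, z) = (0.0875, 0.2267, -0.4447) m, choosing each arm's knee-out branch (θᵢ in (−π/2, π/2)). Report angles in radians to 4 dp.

θ₁ = 0.0868, θ₂ = -0.1752, θ₃ = 1.2210

arm 1 (φ=0.0°): x'=0.0875, y'=0.2267
  e−x'=-0.0075;  (l²−L²−(e−x')²−y'²−z²)/2L = -0.0460
  θ1 = atan2(B,A) + arccos(C/0.4448) = 0.0868
arm 2 (φ=120.0°): x'=0.1526, y'=-0.1891
  A=-0.0726, B=-0.4447, C=(l²−L²−A²−y'²−z²)/(2L)=0.0060
  θ2 = atan2(B,A) + arccos(C/0.4506) = -0.1752
φ3=240.0° → target in arm frame (-0.2401, -0.0376)
  e−x'=0.3201;  (l²−L²−(e−x')²−y'²−z²)/2L = -0.3081
  θ3 = atan2(B,A) + arccos(C/0.5479) = 1.2210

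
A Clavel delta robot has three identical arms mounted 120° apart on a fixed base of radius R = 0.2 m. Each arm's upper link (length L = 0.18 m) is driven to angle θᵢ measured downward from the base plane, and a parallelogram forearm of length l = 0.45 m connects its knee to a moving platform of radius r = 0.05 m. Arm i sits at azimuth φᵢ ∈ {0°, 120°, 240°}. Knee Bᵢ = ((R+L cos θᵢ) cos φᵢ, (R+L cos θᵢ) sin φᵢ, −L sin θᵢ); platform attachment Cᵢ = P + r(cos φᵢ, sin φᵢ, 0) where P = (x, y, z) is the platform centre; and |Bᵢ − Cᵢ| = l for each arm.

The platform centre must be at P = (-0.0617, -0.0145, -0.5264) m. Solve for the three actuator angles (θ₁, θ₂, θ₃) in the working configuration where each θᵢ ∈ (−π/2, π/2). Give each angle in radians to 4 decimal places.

θ₁ = 1.2218, θ₂ = 0.9599, θ₃ = 0.8726

arm 1 (φ=0.0°): x'=-0.0617, y'=-0.0145
  A cos θ + B sin θ = C:  0.2117·cos θ + -0.5264·sin θ = -0.4223
  θ1 = atan2(B,A) + arccos(C/0.5674) = 1.2218
rotate P by −φ2: (0.0183, 0.0607, -0.5264)
  A=0.1317, B=-0.5264, C=(l²−L²−A²−y'²−z²)/(2L)=-0.3556
  √(A²+B²)=0.5426;  θ2 = -1.3256+2.2855 ≈ 0.9599
rotate P by −φ3: (0.0434, -0.0462, -0.5264)
  A=0.1066, B=-0.5264, C=(l²−L²−A²−y'²−z²)/(2L)=-0.3347
  γ=atan2(-0.5264,0.1066)=-1.3710;  ψ=arccos(-0.6232)=2.2436;  θ3=γ+ψ≈0.8726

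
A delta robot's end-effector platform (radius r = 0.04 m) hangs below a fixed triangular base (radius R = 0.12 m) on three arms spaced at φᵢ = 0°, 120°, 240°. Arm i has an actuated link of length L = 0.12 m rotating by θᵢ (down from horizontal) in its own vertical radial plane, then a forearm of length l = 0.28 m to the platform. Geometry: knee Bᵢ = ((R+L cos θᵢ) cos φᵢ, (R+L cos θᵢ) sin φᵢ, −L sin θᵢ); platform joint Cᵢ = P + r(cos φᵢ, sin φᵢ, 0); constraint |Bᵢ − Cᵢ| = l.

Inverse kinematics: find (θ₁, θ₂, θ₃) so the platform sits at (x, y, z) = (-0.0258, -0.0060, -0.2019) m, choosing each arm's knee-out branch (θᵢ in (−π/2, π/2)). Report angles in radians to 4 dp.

rotate P by −φ1: (-0.0258, -0.0060, -0.2019)
  e−x'=0.1058;  (l²−L²−(e−x')²−y'²−z²)/2L = 0.0500
  θ1 = atan2(B,A) + arccos(C/0.2279) = 0.2614
arm 2 (φ=120.0°): x'=0.0077, y'=0.0253
  A=0.0723, B=-0.2019, C=(l²−L²−A²−y'²−z²)/(2L)=0.0724
  √(A²+B²)=0.2145;  θ2 = -1.2269+1.2266 ≈ -0.0003
φ3=240.0° → target in arm frame (0.0181, -0.0193)
  A=0.0619, B=-0.2019, C=(l²−L²−A²−y'²−z²)/(2L)=0.0793
  √(A²+B²)=0.2112;  θ3 = -1.2733+1.1859 ≈ -0.0874

θ₁ = 0.2614, θ₂ = -0.0003, θ₃ = -0.0874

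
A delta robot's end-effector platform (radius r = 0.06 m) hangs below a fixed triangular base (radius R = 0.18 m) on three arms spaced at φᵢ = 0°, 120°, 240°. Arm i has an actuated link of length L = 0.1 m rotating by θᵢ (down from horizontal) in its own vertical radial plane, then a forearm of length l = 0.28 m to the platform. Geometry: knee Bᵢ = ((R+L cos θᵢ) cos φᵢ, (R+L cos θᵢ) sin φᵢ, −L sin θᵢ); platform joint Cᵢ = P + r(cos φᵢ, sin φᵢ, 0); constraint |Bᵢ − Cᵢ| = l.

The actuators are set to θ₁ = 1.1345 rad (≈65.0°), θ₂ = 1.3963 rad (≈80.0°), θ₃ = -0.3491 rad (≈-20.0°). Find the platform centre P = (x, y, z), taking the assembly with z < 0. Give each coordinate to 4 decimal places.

S1 = (0.1623·cos0.0°, 0.1623·sin0.0°, -0.0906) = (0.1623, 0.0000, -0.0906)
S2 = (0.1374·cos120.0°, 0.1374·sin120.0°, -0.0985) = (-0.0687, 0.1190, -0.0985)
S3 = (0.2140·cos240.0°, 0.2140·sin240.0°, 0.0342) = (-0.1070, -0.1853, 0.0342)
|S₂|²−|S₁|² = -0.0060;  |S₃|²−|S₁|² = 0.0124
[-0.4619 0.2379 -0.0157]·P = -0.0060;  [-0.5385 -0.3706 0.2497]·P = 0.0124
det = 0.2993;  x = -0.0025+0.1790z,  y = -0.0299+0.4136z
sphere 1 gives Az²+Bz+C=0 with A=1.2031, B=0.0975, C=-0.0422;  B²−4AC=0.2124;  roots -0.2321, 0.1510;  negative root z = -0.2321
x = -0.0440, y = -0.1259

(-0.0440, -0.1259, -0.2321)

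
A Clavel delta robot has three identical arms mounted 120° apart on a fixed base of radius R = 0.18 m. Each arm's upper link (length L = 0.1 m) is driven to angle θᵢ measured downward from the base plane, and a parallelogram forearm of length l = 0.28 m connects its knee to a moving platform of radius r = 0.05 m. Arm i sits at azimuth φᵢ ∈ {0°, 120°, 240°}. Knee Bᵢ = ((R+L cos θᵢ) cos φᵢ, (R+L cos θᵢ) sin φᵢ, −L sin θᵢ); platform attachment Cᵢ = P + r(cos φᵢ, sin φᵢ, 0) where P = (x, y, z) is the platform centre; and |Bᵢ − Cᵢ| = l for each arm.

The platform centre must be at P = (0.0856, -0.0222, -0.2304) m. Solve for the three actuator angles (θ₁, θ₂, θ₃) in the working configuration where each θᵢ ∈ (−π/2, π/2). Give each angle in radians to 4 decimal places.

θ₁ = -0.0870, θ₂ = 1.1344, θ₃ = 0.8722

rotate P by −φ1: (0.0856, -0.0222, -0.2304)
  A=0.0444, B=-0.2304, C=(l²−L²−A²−y'²−z²)/(2L)=0.0643
  √(A²+B²)=0.2346;  θ1 = -1.3804+1.2934 ≈ -0.0870
rotate P by −φ2: (-0.0620, -0.0630, -0.2304)
  A=0.1920, B=-0.2304, C=(l²−L²−A²−y'²−z²)/(2L)=-0.1277
  θ2 = atan2(B,A) + arccos(C/0.2999) = 1.1344
φ3=240.0° → target in arm frame (-0.0236, 0.0852)
  A=0.1536, B=-0.2304, C=(l²−L²−A²−y'²−z²)/(2L)=-0.0777
  θ3 = atan2(B,A) + arccos(C/0.2769) = 0.8722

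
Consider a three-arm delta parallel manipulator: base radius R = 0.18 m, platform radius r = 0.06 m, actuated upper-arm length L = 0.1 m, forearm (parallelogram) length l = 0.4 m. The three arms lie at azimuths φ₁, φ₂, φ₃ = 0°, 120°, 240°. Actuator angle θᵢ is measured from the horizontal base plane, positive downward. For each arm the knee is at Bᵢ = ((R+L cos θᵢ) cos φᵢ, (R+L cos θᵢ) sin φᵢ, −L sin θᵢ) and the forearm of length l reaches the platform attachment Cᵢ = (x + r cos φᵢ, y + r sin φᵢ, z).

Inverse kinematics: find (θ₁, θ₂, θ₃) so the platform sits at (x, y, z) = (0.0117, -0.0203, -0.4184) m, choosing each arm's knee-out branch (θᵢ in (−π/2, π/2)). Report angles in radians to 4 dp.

θ₁ = 0.6982, θ₂ = 0.8722, θ₃ = 0.6980

φ1=0.0° → target in arm frame (0.0117, -0.0203)
  e−x'=0.1083;  (l²−L²−(e−x')²−y'²−z²)/2L = -0.1860
  θ1 = atan2(B,A) + arccos(C/0.4322) = 0.6982
φ2=120.0° → target in arm frame (-0.0234, 0.0000)
  A cos θ + B sin θ = C:  0.1434·cos θ + -0.4184·sin θ = -0.2282
  √(A²+B²)=0.4423;  θ2 = -1.2405+2.1128 ≈ 0.8722
rotate P by −φ3: (0.0117, 0.0203, -0.4184)
  A cos θ + B sin θ = C:  0.1083·cos θ + -0.4184·sin θ = -0.1860
  γ=atan2(-0.4184,0.1083)=-1.3176;  ψ=arccos(-0.4303)=2.0156;  θ3=γ+ψ≈0.6980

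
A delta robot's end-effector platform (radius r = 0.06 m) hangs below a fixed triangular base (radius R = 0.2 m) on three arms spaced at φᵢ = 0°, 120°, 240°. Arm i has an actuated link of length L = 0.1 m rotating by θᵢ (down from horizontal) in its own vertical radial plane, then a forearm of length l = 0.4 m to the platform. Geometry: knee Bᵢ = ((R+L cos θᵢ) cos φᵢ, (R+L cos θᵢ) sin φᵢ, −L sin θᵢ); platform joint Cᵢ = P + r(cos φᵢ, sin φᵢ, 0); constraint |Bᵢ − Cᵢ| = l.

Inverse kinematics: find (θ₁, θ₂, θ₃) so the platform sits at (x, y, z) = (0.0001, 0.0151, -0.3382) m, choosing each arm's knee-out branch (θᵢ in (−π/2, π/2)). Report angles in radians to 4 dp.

rotate P by −φ1: (0.0001, 0.0151, -0.3382)
  A=0.1399, B=-0.3382, C=(l²−L²−A²−y'²−z²)/(2L)=0.0791
  θ1 = atan2(B,A) + arccos(C/0.3660) = 0.1744
rotate P by −φ2: (0.0130, -0.0076, -0.3382)
  e−x'=0.1270;  (l²−L²−(e−x')²−y'²−z²)/2L = 0.0972
  γ=atan2(-0.3382,0.1270)=-1.2116;  ψ=arccos(0.2691)=1.2984;  θ2=γ+ψ≈0.0867
arm 3 (φ=240.0°): x'=-0.0131, y'=-0.0075
  e−x'=0.1531;  (l²−L²−(e−x')²−y'²−z²)/2L = 0.0606
  γ=atan2(-0.3382,0.1531)=-1.1456;  ψ=arccos(0.1632)=1.4069;  θ3=γ+ψ≈0.2612

θ₁ = 0.1744, θ₂ = 0.0867, θ₃ = 0.2612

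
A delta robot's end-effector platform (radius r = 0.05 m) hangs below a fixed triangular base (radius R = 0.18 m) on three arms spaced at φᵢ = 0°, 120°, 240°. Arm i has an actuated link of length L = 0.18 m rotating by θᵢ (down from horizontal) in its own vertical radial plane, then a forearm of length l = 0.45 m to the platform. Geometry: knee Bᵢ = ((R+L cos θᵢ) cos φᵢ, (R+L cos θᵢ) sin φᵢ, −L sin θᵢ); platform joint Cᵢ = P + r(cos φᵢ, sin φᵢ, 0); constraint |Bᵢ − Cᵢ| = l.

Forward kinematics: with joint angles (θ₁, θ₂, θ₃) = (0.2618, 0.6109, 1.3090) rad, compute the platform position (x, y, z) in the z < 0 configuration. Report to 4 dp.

φ1=0.0°: virtual centre (0.3039, 0.0000, -0.0466), radius l
O2 = (0.2774·cos120.0°, 0.2774·sin120.0°, -0.1032) = (-0.1387, 0.2403, -0.1032)
arm 3 at φ=240.0°: (R−r)+L cos θ3 = 0.1766;  O3 = (-0.0883, -0.1529, -0.1739)
eliminate P² terms by subtracting sphere 1 from 2 and 3
[-0.8852 0.4805 -0.1133]·P = -0.0069;  [-0.7843 -0.3059 -0.2546]·P = -0.0331
Cramer: x(z) = 0.0278-0.2424z;  y(z) = 0.0369-0.2107z
quadratic in z: (1.1031)z²+(0.2115)z+(-0.1228)=0, √Δ=0.7658 → z ∈ {-0.4429, 0.2512}; z = -0.4429 (taking z<0)
x = 0.1352, y = 0.1302

(0.1352, 0.1302, -0.4429)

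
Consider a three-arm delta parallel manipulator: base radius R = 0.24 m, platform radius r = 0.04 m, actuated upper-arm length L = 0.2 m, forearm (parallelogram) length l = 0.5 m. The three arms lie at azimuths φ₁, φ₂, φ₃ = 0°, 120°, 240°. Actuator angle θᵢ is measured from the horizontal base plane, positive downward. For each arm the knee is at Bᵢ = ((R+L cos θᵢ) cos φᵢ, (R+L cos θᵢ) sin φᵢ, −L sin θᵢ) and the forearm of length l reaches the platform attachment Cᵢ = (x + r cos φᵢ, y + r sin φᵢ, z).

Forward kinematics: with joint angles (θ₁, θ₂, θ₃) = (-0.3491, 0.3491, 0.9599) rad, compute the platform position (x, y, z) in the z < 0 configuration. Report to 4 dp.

(0.1335, 0.0875, -0.3530)

arm 1 at φ=0.0°: ρ1 = 0.3879;  S1 = (0.3879, 0.0000, 0.0684)
S2 = (0.3879·cos120.0°, 0.3879·sin120.0°, -0.0684) = (-0.1940, 0.3360, -0.0684)
arm 3 at φ=240.0°: ρ3 = 0.3147;  S3 = (-0.1574, -0.2726, -0.1638)
eliminate P² terms by subtracting sphere 1 from 2 and 3
plane₁₂: -1.1638x+0.6719y+-0.2736z = 0.0000
det = 1.3672;  x = 0.0144+-0.3374z,  y = 0.0249+-0.1771z
quadratic in z: (1.1452)z²+(0.1064)z+(-0.1052)=0, √Δ=0.7022 → z ∈ {-0.3530, 0.2601}; z = -0.3530 (taking z<0)
x = 0.1335, y = 0.0875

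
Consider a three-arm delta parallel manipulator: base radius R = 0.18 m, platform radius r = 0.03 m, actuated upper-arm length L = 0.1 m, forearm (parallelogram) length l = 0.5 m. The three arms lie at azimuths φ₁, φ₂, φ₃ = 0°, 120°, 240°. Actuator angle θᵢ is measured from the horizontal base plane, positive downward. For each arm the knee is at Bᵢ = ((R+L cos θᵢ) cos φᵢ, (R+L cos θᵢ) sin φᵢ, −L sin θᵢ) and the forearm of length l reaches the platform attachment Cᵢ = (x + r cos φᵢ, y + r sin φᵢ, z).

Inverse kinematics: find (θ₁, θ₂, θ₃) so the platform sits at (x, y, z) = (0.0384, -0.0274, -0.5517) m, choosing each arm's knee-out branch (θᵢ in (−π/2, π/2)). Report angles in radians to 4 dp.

θ₁ = 0.9599, θ₂ = 1.3965, θ₃ = 1.1349

arm 1 (φ=0.0°): x'=0.0384, y'=-0.0274
  A=0.1116, B=-0.5517, C=(l²−L²−A²−y'²−z²)/(2L)=-0.3879
  √(A²+B²)=0.5629;  θ1 = -1.3712+2.3311 ≈ 0.9599
arm 2 (φ=120.0°): x'=-0.0429, y'=-0.0196
  e−x'=0.1929;  (l²−L²−(e−x')²−y'²−z²)/2L = -0.5099
  γ=atan2(-0.5517,0.1929)=-1.2344;  ψ=arccos(-0.8724)=2.6309;  θ2=γ+ψ≈1.3965
rotate P by −φ3: (0.0045, 0.0470, -0.5517)
  e−x'=0.1455;  (l²−L²−(e−x')²−y'²−z²)/2L = -0.4387
  θ3 = atan2(B,A) + arccos(C/0.5706) = 1.1349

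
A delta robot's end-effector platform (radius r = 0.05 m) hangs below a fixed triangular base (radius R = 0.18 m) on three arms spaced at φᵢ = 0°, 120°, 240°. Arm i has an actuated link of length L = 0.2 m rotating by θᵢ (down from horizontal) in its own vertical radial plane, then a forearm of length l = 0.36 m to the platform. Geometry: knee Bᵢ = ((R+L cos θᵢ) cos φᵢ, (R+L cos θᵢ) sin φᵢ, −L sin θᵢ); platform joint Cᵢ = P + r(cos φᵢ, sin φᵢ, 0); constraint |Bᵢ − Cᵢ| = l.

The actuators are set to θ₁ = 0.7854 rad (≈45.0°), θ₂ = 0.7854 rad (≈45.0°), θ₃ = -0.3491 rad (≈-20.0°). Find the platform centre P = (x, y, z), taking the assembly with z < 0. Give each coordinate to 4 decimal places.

(-0.0606, -0.1049, -0.2330)

φ1=0.0°: virtual centre (0.2714, 0.0000, -0.1414), radius l
φ2=120.0°: virtual centre (-0.1357, 0.2351, -0.1414), radius l
arm 3 at φ=240.0°: (R−r)+L cos θ3 = 0.3179;  O3 = (-0.1590, -0.2753, 0.0684)
subtract pairs → two planes through P
plane₁₂: -0.8143x+0.4701y+0.0000z = 0.0000
Cramer: x(z) = -0.0067+0.2313z;  y(z) = -0.0115+0.4006z
quadratic in z: (1.2139)z²+(0.1450)z+(-0.0321)=0, √Δ=0.4208 → z ∈ {-0.2330, 0.1136}; z = -0.2330 (taking z<0)
x = -0.0606, y = -0.1049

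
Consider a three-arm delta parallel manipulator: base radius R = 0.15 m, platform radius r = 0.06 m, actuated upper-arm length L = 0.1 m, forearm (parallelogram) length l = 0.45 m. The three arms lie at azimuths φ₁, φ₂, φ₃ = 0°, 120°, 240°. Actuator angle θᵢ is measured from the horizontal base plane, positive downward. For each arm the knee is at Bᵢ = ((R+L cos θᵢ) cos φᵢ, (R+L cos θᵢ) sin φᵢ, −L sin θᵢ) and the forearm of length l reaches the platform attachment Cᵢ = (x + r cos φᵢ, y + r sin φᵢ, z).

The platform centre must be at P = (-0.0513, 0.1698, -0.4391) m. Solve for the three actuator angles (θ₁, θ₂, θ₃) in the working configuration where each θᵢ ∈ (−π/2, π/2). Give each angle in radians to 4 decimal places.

arm 1 (φ=0.0°): x'=-0.0513, y'=0.1698
  e−x'=0.1413;  (l²−L²−(e−x')²−y'²−z²)/2L = -0.2455
  θ1 = atan2(B,A) + arccos(C/0.4613) = 0.8726
arm 2 (φ=120.0°): x'=0.1727, y'=-0.0405
  A=-0.0827, B=-0.4391, C=(l²−L²−A²−y'²−z²)/(2L)=-0.0439
  γ=atan2(-0.4391,-0.0827)=-1.7570;  ψ=arccos(-0.0983)=1.6693;  θ2=γ+ψ≈-0.0877
φ3=240.0° → target in arm frame (-0.1214, -0.1293)
  e−x'=0.2114;  (l²−L²−(e−x')²−y'²−z²)/2L = -0.3086
  √(A²+B²)=0.4873;  θ3 = -1.1221+2.2566 ≈ 1.1345

θ₁ = 0.8726, θ₂ = -0.0877, θ₃ = 1.1345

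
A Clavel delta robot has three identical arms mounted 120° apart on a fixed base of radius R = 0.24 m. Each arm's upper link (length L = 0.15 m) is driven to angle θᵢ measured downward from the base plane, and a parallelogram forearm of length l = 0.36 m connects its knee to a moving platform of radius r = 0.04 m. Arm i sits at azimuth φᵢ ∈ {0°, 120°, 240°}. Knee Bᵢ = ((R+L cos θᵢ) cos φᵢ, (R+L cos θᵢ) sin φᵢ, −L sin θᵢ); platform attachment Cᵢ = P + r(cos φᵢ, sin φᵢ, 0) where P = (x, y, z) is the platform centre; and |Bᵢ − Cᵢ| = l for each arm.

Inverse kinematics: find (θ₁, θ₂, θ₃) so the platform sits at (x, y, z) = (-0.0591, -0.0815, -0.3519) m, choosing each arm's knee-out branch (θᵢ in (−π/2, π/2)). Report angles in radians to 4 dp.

θ₁ = 1.3967, θ₂ = 1.3092, θ₃ = 0.5234

arm 1 (φ=0.0°): x'=-0.0591, y'=-0.0815
  e−x'=0.2591;  (l²−L²−(e−x')²−y'²−z²)/2L = -0.3017
  √(A²+B²)=0.4370;  θ1 = -0.9361+2.3328 ≈ 1.3967
arm 2 (φ=120.0°): x'=-0.0410, y'=0.0919
  A cos θ + B sin θ = C:  0.2410·cos θ + -0.3519·sin θ = -0.2776
  θ2 = atan2(B,A) + arccos(C/0.4265) = 1.3092
arm 3 (φ=240.0°): x'=0.1001, y'=-0.0104
  A=0.0999, B=-0.3519, C=(l²−L²−A²−y'²−z²)/(2L)=-0.0894
  θ3 = atan2(B,A) + arccos(C/0.3658) = 0.5234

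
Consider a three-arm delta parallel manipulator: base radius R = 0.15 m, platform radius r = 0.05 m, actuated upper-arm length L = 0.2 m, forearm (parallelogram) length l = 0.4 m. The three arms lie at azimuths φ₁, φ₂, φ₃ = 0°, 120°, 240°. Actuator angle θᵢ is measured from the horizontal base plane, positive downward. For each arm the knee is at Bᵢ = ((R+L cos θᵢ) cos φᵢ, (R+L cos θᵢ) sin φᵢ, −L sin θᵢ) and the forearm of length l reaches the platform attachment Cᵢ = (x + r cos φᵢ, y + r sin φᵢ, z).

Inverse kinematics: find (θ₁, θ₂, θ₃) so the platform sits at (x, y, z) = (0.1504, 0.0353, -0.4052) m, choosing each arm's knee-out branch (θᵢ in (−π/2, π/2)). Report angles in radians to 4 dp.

φ1=0.0° → target in arm frame (0.1504, 0.0353)
  A cos θ + B sin θ = C:  -0.0504·cos θ + -0.4052·sin θ = -0.1199
  √(A²+B²)=0.4083;  θ1 = -1.6945+1.8689 ≈ 0.1744
arm 2 (φ=120.0°): x'=-0.0446, y'=-0.1479
  e−x'=0.1446;  (l²−L²−(e−x')²−y'²−z²)/2L = -0.2174
  θ2 = atan2(B,A) + arccos(C/0.4302) = 0.8727
φ3=240.0° → target in arm frame (-0.1058, 0.1126)
  e−x'=0.2058;  (l²−L²−(e−x')²−y'²−z²)/2L = -0.2480
  θ3 = atan2(B,A) + arccos(C/0.4545) = 1.0472

θ₁ = 0.1744, θ₂ = 0.8727, θ₃ = 1.0472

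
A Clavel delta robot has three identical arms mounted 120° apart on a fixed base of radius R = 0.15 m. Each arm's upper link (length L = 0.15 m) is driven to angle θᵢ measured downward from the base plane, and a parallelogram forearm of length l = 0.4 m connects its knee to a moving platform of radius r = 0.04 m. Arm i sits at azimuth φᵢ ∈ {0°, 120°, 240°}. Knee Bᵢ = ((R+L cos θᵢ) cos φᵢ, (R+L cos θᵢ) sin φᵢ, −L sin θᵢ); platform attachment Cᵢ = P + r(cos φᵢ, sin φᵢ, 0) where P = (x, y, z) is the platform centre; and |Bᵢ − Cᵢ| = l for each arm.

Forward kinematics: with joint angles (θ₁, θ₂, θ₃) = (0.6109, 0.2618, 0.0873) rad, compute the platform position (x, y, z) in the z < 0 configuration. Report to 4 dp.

φ1=0.0°: virtual centre (0.2329, 0.0000, -0.0860), radius l
φ2=120.0°: virtual centre (-0.1274, 0.2207, -0.0388), radius l
O3 = (0.2594·cos240.0°, 0.2594·sin240.0°, -0.0131) = (-0.1297, -0.2247, -0.0131)
eliminate P² terms by subtracting sphere 1 from 2 and 3
linear system: -0.7206x+0.4415y = 0.0048−0.0944z; -0.7252x+-0.4493y = 0.0058−0.1459z
det = 0.6440;  x = -0.0074+0.1659z,  y = -0.0011+0.0570z
sphere 1 gives Az²+Bz+C=0 with A=1.0308, B=0.0922, C=-0.0949;  B²−4AC=0.3997;  roots -0.3514, 0.2619;  negative root z = -0.3514
x = -0.0657, y = -0.0211

(-0.0657, -0.0211, -0.3514)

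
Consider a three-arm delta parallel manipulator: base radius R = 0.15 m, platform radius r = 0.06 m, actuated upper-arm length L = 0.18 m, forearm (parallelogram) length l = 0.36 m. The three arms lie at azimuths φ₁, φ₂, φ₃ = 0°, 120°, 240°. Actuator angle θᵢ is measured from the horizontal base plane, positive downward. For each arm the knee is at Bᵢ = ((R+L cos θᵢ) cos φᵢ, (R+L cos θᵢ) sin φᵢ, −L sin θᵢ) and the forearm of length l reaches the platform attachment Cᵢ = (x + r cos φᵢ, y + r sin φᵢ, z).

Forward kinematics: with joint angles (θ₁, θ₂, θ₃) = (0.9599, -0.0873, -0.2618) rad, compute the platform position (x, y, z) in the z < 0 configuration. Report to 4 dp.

centre 1 = (0.1932·cos0.0°, 0.1932·sin0.0°, -0.1474) = (0.1932, 0.0000, -0.1474)
arm 2 at φ=120.0°: ρ2 = 0.2693;  centre 2 = (-0.1347, 0.2332, 0.0157)
arm 3 at φ=240.0°: ρ3 = 0.2639;  centre 3 = (-0.1319, -0.2285, 0.0466)
|centre ₂|²−|centre ₁|² = 0.0137;  |centre ₃|²−|centre ₁|² = 0.0127
plane₁₂: -0.6558x+0.4665y+0.3263z = 0.0137
det = 0.6031;  x = -0.0202+0.5474z,  y = 0.0009+0.0701z
sphere 1 gives Az²+Bz+C=0 with A=1.3046, B=0.0613, C=-0.0623;  B²−4AC=0.3288;  roots -0.2433, 0.1963;  negative root z = -0.2433
x = -0.1534, y = -0.0161

(-0.1534, -0.0161, -0.2433)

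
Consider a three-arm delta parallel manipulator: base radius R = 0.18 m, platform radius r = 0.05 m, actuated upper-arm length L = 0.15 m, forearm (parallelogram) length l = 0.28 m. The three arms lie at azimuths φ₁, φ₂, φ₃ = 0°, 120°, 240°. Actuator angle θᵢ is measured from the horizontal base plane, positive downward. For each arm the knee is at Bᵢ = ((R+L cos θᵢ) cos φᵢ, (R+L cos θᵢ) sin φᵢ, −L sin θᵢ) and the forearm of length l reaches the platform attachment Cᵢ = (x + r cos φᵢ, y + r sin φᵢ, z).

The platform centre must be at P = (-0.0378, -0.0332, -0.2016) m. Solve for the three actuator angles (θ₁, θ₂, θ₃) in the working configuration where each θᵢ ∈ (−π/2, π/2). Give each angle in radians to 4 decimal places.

θ₁ = 0.8730, θ₂ = 0.6981, θ₃ = 0.2617

rotate P by −φ1: (-0.0378, -0.0332, -0.2016)
  A=0.1678, B=-0.2016, C=(l²−L²−A²−y'²−z²)/(2L)=-0.0467
  γ=atan2(-0.2016,0.1678)=-0.8766;  ψ=arccos(-0.1779)=1.7497;  θ1=γ+ψ≈0.8730
arm 2 (φ=120.0°): x'=-0.0099, y'=0.0493
  A=0.1399, B=-0.2016, C=(l²−L²−A²−y'²−z²)/(2L)=-0.0225
  √(A²+B²)=0.2454;  θ2 = -0.9643+1.6624 ≈ 0.6981
arm 3 (φ=240.0°): x'=0.0477, y'=-0.0161
  A=0.0823, B=-0.2016, C=(l²−L²−A²−y'²−z²)/(2L)=0.0274
  √(A²+B²)=0.2178;  θ3 = -1.1830+1.4447 ≈ 0.2617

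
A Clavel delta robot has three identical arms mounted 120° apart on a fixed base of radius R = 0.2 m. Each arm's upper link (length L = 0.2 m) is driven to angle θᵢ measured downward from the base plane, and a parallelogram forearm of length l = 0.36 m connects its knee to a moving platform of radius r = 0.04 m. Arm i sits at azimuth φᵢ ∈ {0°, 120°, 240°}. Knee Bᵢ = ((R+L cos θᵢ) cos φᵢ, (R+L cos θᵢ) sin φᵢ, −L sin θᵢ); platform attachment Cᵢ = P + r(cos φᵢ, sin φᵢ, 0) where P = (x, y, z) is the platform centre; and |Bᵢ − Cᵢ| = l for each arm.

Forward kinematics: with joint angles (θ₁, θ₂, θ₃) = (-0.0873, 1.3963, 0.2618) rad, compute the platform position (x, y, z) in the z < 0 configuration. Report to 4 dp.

centre 1 = (0.3592·cos0.0°, 0.3592·sin0.0°, 0.0174) = (0.3592, 0.0000, 0.0174)
φ2=120.0°: virtual centre (-0.0974, 0.1686, -0.1970), radius l
φ3=240.0°: virtual centre (-0.1766, -0.3059, -0.0518), radius l
|centre ₂|²−|centre ₁|² = -0.0526;  |centre ₃|²−|centre ₁|² = -0.0019
linear system: -0.9132x+0.3373y = -0.0526−-0.4288z; -1.0717x+-0.6117y = -0.0019−-0.1384z
det = 0.9201;  x = 0.0357+-0.3358z,  y = -0.0594+0.3621z
sphere 1 gives Az²+Bz+C=0 with A=1.2439, B=0.1394, C=-0.0211;  B²−4AC=0.1244;  roots -0.1978, 0.0857;  negative root z = -0.1978
x = 0.1021, y = -0.1310

(0.1021, -0.1310, -0.1978)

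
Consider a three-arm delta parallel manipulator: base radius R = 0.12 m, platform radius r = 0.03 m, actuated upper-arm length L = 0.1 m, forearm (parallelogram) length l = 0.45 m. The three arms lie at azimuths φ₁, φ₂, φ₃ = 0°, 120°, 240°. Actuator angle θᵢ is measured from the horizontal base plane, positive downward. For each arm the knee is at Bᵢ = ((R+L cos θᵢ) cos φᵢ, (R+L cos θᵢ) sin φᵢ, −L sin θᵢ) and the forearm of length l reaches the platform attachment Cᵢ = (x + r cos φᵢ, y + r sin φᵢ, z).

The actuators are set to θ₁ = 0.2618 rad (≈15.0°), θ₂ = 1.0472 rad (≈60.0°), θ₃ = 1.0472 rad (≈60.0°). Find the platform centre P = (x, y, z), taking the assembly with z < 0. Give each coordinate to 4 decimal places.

(0.1281, 0.0000, -0.4721)

O1 = (0.1866·cos0.0°, 0.1866·sin0.0°, -0.0259) = (0.1866, 0.0000, -0.0259)
O2 = (0.1400·cos120.0°, 0.1400·sin120.0°, -0.0866) = (-0.0700, 0.1212, -0.0866)
arm 3 at φ=240.0°: ρ3 = 0.1400;  O3 = (-0.0700, -0.1212, -0.0866)
subtract pairs → two planes through P
[-0.5132 0.2425 -0.1214]·P = -0.0084;  [-0.5132 -0.2425 -0.1214]·P = -0.0084
det = 0.2489;  x = 0.0163+-0.2366z,  y = 0.0000+0.0000z
quadratic in z: (1.0560)z²+(0.1323)z+(-0.1728)=0, √Δ=0.8646 → z ∈ {-0.4721, 0.3467}; z = -0.4721 (taking z<0)
x = 0.1281, y = 0.0000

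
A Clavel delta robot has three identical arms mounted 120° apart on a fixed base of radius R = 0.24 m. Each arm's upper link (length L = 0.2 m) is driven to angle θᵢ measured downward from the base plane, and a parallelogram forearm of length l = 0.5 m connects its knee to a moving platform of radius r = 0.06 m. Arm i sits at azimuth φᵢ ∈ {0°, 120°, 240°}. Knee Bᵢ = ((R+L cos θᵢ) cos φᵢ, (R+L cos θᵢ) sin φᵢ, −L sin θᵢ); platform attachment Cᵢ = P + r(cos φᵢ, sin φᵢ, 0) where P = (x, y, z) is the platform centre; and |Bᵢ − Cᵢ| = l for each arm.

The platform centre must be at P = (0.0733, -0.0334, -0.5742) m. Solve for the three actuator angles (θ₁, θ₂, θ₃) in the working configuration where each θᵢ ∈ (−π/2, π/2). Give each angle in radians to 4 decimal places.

θ₁ = 0.7853, θ₂ = 1.2216, θ₃ = 1.0473

arm 1 (φ=0.0°): x'=0.0733, y'=-0.0334
  e−x'=0.1067;  (l²−L²−(e−x')²−y'²−z²)/2L = -0.3305
  γ=atan2(-0.5742,0.1067)=-1.3871;  ψ=arccos(-0.5659)=2.1723;  θ1=γ+ψ≈0.7853
rotate P by −φ2: (-0.0656, -0.0468, -0.5742)
  A cos θ + B sin θ = C:  0.2456·cos θ + -0.5742·sin θ = -0.4555
  √(A²+B²)=0.6245;  θ2 = -1.1667+2.3882 ≈ 1.2216
arm 3 (φ=240.0°): x'=-0.0077, y'=0.0802
  A=0.1877, B=-0.5742, C=(l²−L²−A²−y'²−z²)/(2L)=-0.4034
  θ3 = atan2(B,A) + arccos(C/0.6041) = 1.0473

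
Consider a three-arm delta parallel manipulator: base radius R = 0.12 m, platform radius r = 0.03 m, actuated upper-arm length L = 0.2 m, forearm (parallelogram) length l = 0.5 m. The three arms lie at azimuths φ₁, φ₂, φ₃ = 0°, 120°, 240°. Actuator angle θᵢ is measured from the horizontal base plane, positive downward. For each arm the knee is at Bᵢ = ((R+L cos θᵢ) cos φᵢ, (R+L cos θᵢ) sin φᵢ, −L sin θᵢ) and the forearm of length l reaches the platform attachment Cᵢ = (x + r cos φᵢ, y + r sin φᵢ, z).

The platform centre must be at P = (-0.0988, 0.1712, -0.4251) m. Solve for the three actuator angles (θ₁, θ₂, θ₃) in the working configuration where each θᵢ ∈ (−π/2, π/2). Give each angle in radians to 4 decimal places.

φ1=0.0° → target in arm frame (-0.0988, 0.1712)
  A=0.1888, B=-0.4251, C=(l²−L²−A²−y'²−z²)/(2L)=-0.0892
  √(A²+B²)=0.4651;  θ1 = -1.1528+1.7637 ≈ 0.6108
φ2=120.0° → target in arm frame (0.1977, 0.0000)
  A=-0.1077, B=-0.4251, C=(l²−L²−A²−y'²−z²)/(2L)=0.0442
  γ=atan2(-0.4251,-0.1077)=-1.8188;  ψ=arccos(0.1009)=1.4697;  θ2=γ+ψ≈-0.3491
φ3=240.0° → target in arm frame (-0.0989, -0.1712)
  A cos θ + B sin θ = C:  0.1889·cos θ + -0.4251·sin θ = -0.0892
  γ=atan2(-0.4251,0.1889)=-1.1527;  ψ=arccos(-0.1917)=1.7637;  θ3=γ+ψ≈0.6110

θ₁ = 0.6108, θ₂ = -0.3491, θ₃ = 0.6110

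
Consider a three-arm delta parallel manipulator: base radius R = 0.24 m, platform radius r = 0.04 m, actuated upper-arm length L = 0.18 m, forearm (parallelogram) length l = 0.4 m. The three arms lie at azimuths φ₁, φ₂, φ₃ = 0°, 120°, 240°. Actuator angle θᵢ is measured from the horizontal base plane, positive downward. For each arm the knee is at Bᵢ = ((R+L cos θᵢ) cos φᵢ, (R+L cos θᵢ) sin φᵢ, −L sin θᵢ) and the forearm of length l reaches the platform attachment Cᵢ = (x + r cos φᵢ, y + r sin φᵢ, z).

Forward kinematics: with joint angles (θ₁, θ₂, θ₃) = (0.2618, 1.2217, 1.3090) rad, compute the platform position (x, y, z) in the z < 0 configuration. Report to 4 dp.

(0.1406, 0.0132, -0.3712)

φ1=0.0°: virtual centre (0.3739, 0.0000, -0.0466), radius l
arm 2 at φ=120.0°: e+L cos θ2 = 0.2616;  centre 2 = (-0.1308, 0.2265, -0.1691)
centre 3 = (0.2466·cos240.0°, 0.2466·sin240.0°, -0.1739) = (-0.1233, -0.2136, -0.1739)
subtract pairs → two planes through P
plane₁₂: -1.0093x+0.4531y+-0.2451z = -0.0449
det = 0.8816;  x = 0.0479+-0.2496z,  y = 0.0076+-0.0150z
quadratic in z: (1.0625)z²+(0.2556)z+(-0.0515)=0, √Δ=0.5333 → z ∈ {-0.3712, 0.1306}; z = -0.3712 (taking z<0)
x = 0.1406, y = 0.0132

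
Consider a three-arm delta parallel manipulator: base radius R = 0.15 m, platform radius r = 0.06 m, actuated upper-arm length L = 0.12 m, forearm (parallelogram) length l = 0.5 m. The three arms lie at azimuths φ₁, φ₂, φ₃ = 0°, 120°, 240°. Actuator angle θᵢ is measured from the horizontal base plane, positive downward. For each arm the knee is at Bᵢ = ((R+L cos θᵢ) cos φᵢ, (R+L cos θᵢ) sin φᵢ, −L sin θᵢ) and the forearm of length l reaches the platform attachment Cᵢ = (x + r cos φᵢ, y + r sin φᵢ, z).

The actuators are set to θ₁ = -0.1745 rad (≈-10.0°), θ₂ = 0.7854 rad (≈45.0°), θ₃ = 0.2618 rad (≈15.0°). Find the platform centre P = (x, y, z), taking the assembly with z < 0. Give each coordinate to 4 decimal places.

(0.1300, -0.0904, -0.4647)

centre 1 = (0.2082·cos0.0°, 0.2082·sin0.0°, 0.0208) = (0.2082, 0.0000, 0.0208)
centre 2 = (0.1749·cos120.0°, 0.1749·sin120.0°, -0.0849) = (-0.0874, 0.1514, -0.0849)
arm 3 at φ=240.0°: e+L cos θ3 = 0.2059;  centre 3 = (-0.1030, -0.1783, -0.0311)
subtract pairs → two planes through P
plane₁₂: -0.5912x+0.3029y+-0.2114z = -0.0060
det = 0.3993;  x = 0.0057+-0.2675z,  y = -0.0087+0.1757z
sphere 1 gives Az²+Bz+C=0 with A=1.1024, B=0.0636, C=-0.2085;  B²−4AC=0.9234;  roots -0.4647, 0.4070;  negative root z = -0.4647
x = 0.1300, y = -0.0904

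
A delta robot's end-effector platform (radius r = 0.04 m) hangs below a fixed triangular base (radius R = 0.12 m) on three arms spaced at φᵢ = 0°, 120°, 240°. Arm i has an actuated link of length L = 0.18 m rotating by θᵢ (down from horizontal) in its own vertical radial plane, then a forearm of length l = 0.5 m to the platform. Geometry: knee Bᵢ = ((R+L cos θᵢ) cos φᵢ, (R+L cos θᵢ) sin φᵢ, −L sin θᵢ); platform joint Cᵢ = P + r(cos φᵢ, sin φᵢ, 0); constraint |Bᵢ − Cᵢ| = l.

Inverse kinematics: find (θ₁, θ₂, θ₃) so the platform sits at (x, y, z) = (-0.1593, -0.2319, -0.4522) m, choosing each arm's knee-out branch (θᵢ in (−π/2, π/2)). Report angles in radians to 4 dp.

θ₁ = 1.0473, θ₂ = 0.9600, θ₃ = -0.2619

rotate P by −φ1: (-0.1593, -0.2319, -0.4522)
  A cos θ + B sin θ = C:  0.2393·cos θ + -0.4522·sin θ = -0.2720
  √(A²+B²)=0.5116;  θ1 = -1.0841+2.1314 ≈ 1.0473
φ2=120.0° → target in arm frame (-0.1212, 0.2539)
  A cos θ + B sin θ = C:  0.2012·cos θ + -0.4522·sin θ = -0.2551
  √(A²+B²)=0.4949;  θ2 = -1.1522+2.1122 ≈ 0.9600
φ3=240.0° → target in arm frame (0.2805, -0.0220)
  A cos θ + B sin θ = C:  -0.2005·cos θ + -0.4522·sin θ = -0.0766
  √(A²+B²)=0.4946;  θ3 = -1.9881+1.7262 ≈ -0.2619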